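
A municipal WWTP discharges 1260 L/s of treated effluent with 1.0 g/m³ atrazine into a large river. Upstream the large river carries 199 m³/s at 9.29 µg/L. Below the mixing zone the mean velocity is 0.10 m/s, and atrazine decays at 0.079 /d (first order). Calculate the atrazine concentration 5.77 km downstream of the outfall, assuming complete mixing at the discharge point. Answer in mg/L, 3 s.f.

1260 L/s = 1.26 m³/s.
9.29 µg/L = 0.00929 mg/L.
After complete mixing, C₀ = (1.26·1 + 199·0.00929) / 200.3 = 0.01552 mg/L.
Travel time t = 5770 m / 0.10 m/s = 5.77e+04 s = 0.6678 d.
C = 0.01552·exp(−0.079·0.6678) = 0.01552·0.9486 = 0.01473 mg/L.

0.0147 mg/L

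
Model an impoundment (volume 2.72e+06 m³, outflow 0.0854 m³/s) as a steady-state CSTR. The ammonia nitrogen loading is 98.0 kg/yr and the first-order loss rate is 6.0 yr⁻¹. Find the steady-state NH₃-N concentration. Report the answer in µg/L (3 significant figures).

5.15 µg/L

Outflow Q = 0.0854 m³/s × 3.156e+07 s/yr = 2.695e+06 m³/yr.
Steady-state CSTR mass balance: W = Q·C + k·V·C, so C = W/(Q + kV).
Q + kV = 2.695e+06 + 6.0·2.72e+06 = 1.902e+07 m³/yr.
C = 98.0/1.902e+07 = 5.154e-06 kg/m³ = 0.005154 mg/L = 5.154 µg/L.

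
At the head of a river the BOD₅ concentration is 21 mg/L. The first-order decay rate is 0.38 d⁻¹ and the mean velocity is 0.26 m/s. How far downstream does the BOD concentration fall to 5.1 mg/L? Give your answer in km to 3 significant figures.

From C = C₀·e^(−kt), t = ln(C₀/C)/k = ln(21/5.1)/0.38 = 1.415/0.38 = 3.724 d.
Distance = v·t = 0.26 m/s × 3.218e+05 s = 8.367e+04 m = 83.67 km.

83.7 km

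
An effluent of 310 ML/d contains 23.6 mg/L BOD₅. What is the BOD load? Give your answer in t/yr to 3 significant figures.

2670 t/yr

310 ML/d = 3.588 m³/s.
Mass flux = Q·C = 3.588 m³/s × 23.6 g/m³ = 84.68 g/s.
= 84.68 g/s × 31.56 = 2672 t/yr.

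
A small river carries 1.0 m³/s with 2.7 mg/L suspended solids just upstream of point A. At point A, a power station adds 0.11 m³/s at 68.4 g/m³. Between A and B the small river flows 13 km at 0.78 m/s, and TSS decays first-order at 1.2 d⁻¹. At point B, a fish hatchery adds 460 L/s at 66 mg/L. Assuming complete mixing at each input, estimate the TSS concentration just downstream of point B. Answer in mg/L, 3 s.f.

24.5 mg/L

After input A: C = (1·2.7 + 0.11·68.4) / 1.11 = 9.211 mg/L.
Over the 13 km reach to input B (t = 1.667e+04 s = 0.1929 d), decay gives C = 9.211·exp(−1.2·0.1929) = 7.307 mg/L.
460 L/s = 0.46 m³/s.
After input B: C = (1.11·7.307 + 0.46·66) / 1.57 = 24.5 mg/L.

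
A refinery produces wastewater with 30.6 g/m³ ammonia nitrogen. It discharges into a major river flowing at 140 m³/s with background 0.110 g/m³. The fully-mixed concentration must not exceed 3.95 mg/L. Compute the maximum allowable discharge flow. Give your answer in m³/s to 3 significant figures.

Mass balance at complete mixing: C_std·(Q_w + Q_r) = Q_w·C_e + Q_r·C_b.
Rearranging, Q_w = Q_r·(C_std − C_b)/(C_e − C_std) = 140·(3.95 − 0.11) / (30.6 − 3.95) = 20.17 m³/s.

20.2 m³/s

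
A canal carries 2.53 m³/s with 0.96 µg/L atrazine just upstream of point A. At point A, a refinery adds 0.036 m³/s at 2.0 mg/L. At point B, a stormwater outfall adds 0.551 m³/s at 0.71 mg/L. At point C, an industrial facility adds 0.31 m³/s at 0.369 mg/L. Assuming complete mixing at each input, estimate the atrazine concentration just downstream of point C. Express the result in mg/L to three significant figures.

0.96 µg/L = 0.00096 mg/L.
After input A: C = (2.53·0.00096 + 0.036·2) / 2.566 = 0.02901 mg/L.
After input B: C = (2.566·0.02901 + 0.551·0.71) / 3.117 = 0.1494 mg/L.
After input C: C = (3.117·0.1494 + 0.31·0.369) / 3.427 = 0.1693 mg/L.

0.169 mg/L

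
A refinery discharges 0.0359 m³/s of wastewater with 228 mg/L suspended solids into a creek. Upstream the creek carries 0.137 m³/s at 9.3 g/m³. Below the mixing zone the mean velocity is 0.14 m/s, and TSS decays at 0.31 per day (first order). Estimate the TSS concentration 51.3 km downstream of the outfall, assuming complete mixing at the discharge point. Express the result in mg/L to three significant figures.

14.7 mg/L

After complete mixing, C₀ = (0.0359·228 + 0.137·9.3) / 0.1729 = 54.71 mg/L.
Travel time t = 5.13e+04 m / 0.14 m/s = 3.664e+05 s = 4.241 d.
C = 54.71·exp(−0.31·4.241) = 54.71·0.2685 = 14.69 mg/L.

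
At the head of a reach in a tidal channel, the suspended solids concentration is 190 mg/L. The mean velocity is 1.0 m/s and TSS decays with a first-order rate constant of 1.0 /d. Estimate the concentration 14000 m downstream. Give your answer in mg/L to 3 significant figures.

162 mg/L

Travel time t = 14000 m / 1.0 m/s = 1.4e+04/1.0 = 1.4e+04 s = 0.162 d.
First-order decay: C = 190·exp(−1.0·0.162) = 190·0.8504 = 161.6 mg/L.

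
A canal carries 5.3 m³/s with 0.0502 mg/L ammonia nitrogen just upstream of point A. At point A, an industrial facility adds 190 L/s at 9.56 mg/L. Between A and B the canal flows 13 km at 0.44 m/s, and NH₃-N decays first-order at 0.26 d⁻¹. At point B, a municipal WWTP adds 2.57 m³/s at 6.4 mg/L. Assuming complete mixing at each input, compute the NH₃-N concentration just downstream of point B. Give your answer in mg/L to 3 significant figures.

2.28 mg/L

190 L/s = 0.19 m³/s.
After input A: C = (5.3·0.0502 + 0.19·9.56) / 5.49 = 0.3793 mg/L.
Over the 13 km reach to input B (t = 2.955e+04 s = 0.342 d), decay gives C = 0.3793·exp(−0.26·0.342) = 0.347 mg/L.
After input B: C = (5.49·0.347 + 2.57·6.4) / 8.06 = 2.277 mg/L.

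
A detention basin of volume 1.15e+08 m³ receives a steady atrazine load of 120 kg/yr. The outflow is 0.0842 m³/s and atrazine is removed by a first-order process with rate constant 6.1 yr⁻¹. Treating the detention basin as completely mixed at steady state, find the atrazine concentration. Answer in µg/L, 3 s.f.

Outflow Q = 0.0842 m³/s × 3.156e+07 s/yr = 2.657e+06 m³/yr.
Steady-state CSTR mass balance: W = Q·C + k·V·C, so C = W/(Q + kV).
Q + kV = 2.657e+06 + 6.1·1.15e+08 = 7.042e+08 m³/yr.
C = 120/7.042e+08 = 1.704e-07 kg/m³ = 0.0001704 mg/L = 0.1704 µg/L.

0.170 µg/L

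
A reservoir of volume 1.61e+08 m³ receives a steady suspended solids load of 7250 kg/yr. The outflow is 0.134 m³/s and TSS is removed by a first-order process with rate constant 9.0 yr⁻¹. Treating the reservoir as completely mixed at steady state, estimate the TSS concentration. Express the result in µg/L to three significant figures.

4.99 µg/L

Outflow Q = 0.134 m³/s × 3.156e+07 s/yr = 4.229e+06 m³/yr.
Steady-state CSTR mass balance: W = Q·C + k·V·C, so C = W/(Q + kV).
Q + kV = 4.229e+06 + 9.0·1.61e+08 = 1.453e+09 m³/yr.
C = 7250/1.453e+09 = 4.989e-06 kg/m³ = 0.004989 mg/L = 4.989 µg/L.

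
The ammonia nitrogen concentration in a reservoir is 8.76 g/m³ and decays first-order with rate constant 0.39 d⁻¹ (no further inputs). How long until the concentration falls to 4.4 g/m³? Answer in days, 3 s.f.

1.77 d

t = ln(C₀/C)/k = ln(8.76/4.4)/0.39 = 0.6886/0.39 = 1.766 d.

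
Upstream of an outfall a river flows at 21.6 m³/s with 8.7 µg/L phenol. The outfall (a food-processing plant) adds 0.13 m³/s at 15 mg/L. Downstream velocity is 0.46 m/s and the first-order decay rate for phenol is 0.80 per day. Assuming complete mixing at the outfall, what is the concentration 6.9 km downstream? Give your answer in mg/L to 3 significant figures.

8.7 µg/L = 0.0087 mg/L.
After complete mixing, C₀ = (0.13·15 + 21.6·0.0087) / 21.73 = 0.09839 mg/L.
Travel time t = 6900 m / 0.46 m/s = 1.5e+04 s = 0.1736 d.
C = 0.09839·exp(−0.80·0.1736) = 0.09839·0.8703 = 0.08563 mg/L.

0.0856 mg/L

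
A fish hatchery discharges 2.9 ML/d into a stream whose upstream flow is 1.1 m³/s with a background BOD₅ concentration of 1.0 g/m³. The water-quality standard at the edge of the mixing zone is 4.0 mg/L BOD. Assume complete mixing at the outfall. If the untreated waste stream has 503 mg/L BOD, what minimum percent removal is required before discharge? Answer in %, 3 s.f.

79.7 %

2.9 ML/d = 0.03356 m³/s.
Mass balance: 4·1.134 = 0.03356·Cₑ + 1.1·1.
Cₑ = (4.534 − 1.1) / 0.03356 = 102.3 mg/L.
Required removal = 1 − 102.3/503 = 79.66 %.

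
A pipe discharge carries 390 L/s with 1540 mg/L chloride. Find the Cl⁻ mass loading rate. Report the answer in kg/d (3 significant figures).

390 L/s = 0.39 m³/s.
Mass flux = Q·C = 0.39 m³/s × 1540 g/m³ = 600.6 g/s.
= 600.6 g/s × 86.4 = 5.189e+04 kg/d.

51900 kg/d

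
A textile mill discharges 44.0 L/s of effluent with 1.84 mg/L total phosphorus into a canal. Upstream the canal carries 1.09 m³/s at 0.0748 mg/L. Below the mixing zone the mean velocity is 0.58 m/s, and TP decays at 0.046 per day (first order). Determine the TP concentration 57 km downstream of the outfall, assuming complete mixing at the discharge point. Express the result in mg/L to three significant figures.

44.0 L/s = 0.044 m³/s.
After complete mixing, C₀ = (0.044·1.84 + 1.09·0.0748) / 1.134 = 0.1433 mg/L.
Travel time t = 5.7e+04 m / 0.58 m/s = 9.828e+04 s = 1.137 d.
C = 0.1433·exp(−0.046·1.137) = 0.1433·0.949 = 0.136 mg/L.

0.136 mg/L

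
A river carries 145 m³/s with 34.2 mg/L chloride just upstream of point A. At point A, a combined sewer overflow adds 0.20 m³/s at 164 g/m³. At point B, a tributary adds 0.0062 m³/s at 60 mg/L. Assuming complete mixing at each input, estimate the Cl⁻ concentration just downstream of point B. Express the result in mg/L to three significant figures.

34.4 mg/L

After input A: C = (145·34.2 + 0.2·164) / 145.2 = 34.38 mg/L.
After input B: C = (145.2·34.38 + 0.0062·60) / 145.2 = 34.38 mg/L.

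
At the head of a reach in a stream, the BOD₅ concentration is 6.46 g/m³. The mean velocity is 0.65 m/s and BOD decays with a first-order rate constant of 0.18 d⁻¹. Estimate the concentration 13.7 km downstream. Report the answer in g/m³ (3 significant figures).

Travel time t = 13.7 km / 0.65 m/s = 1.37e+04/0.65 = 2.108e+04 s = 0.2439 d.
First-order decay: C = 6.46·exp(−0.18·0.2439) = 6.46·0.957 = 6.182 g/m³.

6.18 g/m³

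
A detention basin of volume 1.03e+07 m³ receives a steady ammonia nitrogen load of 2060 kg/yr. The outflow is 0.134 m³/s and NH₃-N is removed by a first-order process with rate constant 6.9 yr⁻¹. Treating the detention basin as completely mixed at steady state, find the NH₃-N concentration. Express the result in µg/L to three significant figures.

Outflow Q = 0.134 m³/s × 3.156e+07 s/yr = 4.229e+06 m³/yr.
Steady-state CSTR mass balance: W = Q·C + k·V·C, so C = W/(Q + kV).
Q + kV = 4.229e+06 + 6.9·1.03e+07 = 7.53e+07 m³/yr.
C = 2060/7.53e+07 = 2.736e-05 kg/m³ = 0.02736 mg/L = 27.36 µg/L.

27.4 µg/L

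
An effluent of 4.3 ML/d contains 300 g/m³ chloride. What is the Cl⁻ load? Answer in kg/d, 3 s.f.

4.3 ML/d = 0.04977 m³/s.
Mass flux = Q·C = 0.04977 m³/s × 300 g/m³ = 14.93 g/s.
= 14.93 g/s × 86.4 = 1290 kg/d.

1290 kg/d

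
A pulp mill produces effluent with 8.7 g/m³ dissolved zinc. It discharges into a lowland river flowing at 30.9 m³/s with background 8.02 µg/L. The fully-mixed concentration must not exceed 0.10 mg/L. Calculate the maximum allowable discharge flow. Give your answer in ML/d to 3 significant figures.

28.6 ML/d

8.02 µg/L = 0.00802 mg/L.
Mass balance at complete mixing: C_std·(Q_w + Q_r) = Q_w·C_e + Q_r·C_b.
Rearranging, Q_w = Q_r·(C_std − C_b)/(C_e − C_std) = 30.9·(0.1 − 0.00802) / (8.7 − 0.1) = 0.3305 m³/s.
= 28.55 ML/d.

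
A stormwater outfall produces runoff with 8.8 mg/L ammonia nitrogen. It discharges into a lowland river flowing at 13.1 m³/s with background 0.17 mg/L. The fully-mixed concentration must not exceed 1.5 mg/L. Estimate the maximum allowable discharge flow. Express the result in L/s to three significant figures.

Mass balance at complete mixing: C_std·(Q_w + Q_r) = Q_w·C_e + Q_r·C_b.
Rearranging, Q_w = Q_r·(C_std − C_b)/(C_e − C_std) = 13.1·(1.5 − 0.17) / (8.8 − 1.5) = 2.387 m³/s.
= 2387 L/s.

2390 L/s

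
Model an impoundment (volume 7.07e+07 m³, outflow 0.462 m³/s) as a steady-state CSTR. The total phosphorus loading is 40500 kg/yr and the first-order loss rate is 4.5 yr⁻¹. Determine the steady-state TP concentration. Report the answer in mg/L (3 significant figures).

0.122 mg/L

Outflow Q = 0.462 m³/s × 3.156e+07 s/yr = 1.458e+07 m³/yr.
Steady-state CSTR mass balance: W = Q·C + k·V·C, so C = W/(Q + kV).
Q + kV = 1.458e+07 + 4.5·7.07e+07 = 3.327e+08 m³/yr.
C = 40500/3.327e+08 = 0.0001217 kg/m³ = 0.1217 mg/L.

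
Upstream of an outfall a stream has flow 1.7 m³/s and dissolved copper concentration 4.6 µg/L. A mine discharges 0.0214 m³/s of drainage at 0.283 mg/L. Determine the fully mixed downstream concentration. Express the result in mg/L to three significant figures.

0.00806 mg/L

4.6 µg/L = 0.0046 mg/L.
Flow-weighted mixing gives C = (0.0214·0.283 + 1.7·0.0046) / (0.0214 + 1.7) = 0.01388/1.721 = 0.008061 mg/L.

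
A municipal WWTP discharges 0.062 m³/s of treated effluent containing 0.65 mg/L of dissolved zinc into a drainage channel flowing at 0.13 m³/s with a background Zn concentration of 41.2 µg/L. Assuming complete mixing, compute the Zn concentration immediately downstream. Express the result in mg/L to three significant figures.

0.238 mg/L

41.2 µg/L = 0.0412 mg/L.
Conservation of mass across the mixing zone: C = (0.062·0.65 + 0.13·0.0412) / (0.062 + 0.13) = 0.04566/0.192 = 0.2378 mg/L.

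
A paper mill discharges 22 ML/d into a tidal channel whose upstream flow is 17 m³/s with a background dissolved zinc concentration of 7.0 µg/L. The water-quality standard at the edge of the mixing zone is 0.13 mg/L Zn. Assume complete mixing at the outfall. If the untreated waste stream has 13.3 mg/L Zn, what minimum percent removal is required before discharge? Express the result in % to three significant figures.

37.3 %

22 ML/d = 0.2546 m³/s.
7.0 µg/L = 0.007 mg/L.
Mass balance: 0.13·17.25 = 0.2546·Cₑ + 17·0.007.
Cₑ = (2.243 − 0.119) / 0.2546 = 8.342 mg/L.
Required removal = 1 − 8.342/13.3 = 37.28 %.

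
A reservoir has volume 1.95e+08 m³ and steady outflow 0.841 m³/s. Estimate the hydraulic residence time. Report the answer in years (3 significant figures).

7.35 yr

Q = 0.841 m³/s × 3.156e+07 s/yr = 2.654e+07 m³/yr.
Hydraulic residence time τ = V/Q = 1.95e+08/2.654e+07 = 7.347 yr.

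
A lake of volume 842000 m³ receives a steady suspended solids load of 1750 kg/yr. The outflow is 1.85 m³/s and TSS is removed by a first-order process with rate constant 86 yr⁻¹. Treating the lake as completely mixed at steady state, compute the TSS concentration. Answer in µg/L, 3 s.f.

13.4 µg/L

Outflow Q = 1.85 m³/s × 3.156e+07 s/yr = 5.838e+07 m³/yr.
Steady-state CSTR mass balance: W = Q·C + k·V·C, so C = W/(Q + kV).
Q + kV = 5.838e+07 + 86·842000 = 1.308e+08 m³/yr.
C = 1750/1.308e+08 = 1.338e-05 kg/m³ = 0.01338 mg/L = 13.38 µg/L.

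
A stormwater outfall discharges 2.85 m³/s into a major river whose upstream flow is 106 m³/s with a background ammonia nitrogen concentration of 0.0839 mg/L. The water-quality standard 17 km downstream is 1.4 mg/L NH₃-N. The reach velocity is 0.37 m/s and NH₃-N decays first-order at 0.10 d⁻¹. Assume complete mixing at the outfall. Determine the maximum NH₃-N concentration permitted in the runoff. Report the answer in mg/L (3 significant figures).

53.3 mg/L

Travel time to the compliance point: t = 1.7e+04/0.37 = 4.595e+04 s = 0.5318 d; decay factor exp(−0.10·0.5318) = 0.9482.
So the concentration just after mixing may be at most 1.4/0.9482 = 1.476 mg/L.
Mass balance: 1.476·108.8 = 2.85·Cₑ + 106·0.0839.
Cₑ = (160.7 − 8.893) / 2.85 = 53.27 mg/L.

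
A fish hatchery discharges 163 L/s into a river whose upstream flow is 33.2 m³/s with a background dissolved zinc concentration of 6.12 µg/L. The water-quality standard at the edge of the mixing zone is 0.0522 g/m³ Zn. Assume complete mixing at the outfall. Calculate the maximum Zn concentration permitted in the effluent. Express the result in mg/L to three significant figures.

9.44 mg/L

163 L/s = 0.163 m³/s.
6.12 µg/L = 0.00612 mg/L.
Mass balance: 0.0522·33.36 = 0.163·Cₑ + 33.2·0.00612.
Cₑ = (1.742 − 0.2032) / 0.163 = 9.438 mg/L.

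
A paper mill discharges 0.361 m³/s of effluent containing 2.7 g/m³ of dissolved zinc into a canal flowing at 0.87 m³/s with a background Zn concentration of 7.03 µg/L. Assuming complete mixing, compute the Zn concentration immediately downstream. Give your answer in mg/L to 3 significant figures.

0.797 mg/L

7.03 µg/L = 0.00703 mg/L.
By mass balance at complete mixing, C = (0.361·2.7 + 0.87·0.00703) / (0.361 + 0.87) = 0.9808/1.231 = 0.7968 mg/L.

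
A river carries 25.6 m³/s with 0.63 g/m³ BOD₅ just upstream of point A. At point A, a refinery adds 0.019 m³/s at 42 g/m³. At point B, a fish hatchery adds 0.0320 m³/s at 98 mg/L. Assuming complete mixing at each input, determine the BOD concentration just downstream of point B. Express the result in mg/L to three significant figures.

0.782 mg/L

After input A: C = (25.6·0.63 + 0.019·42) / 25.62 = 0.6607 mg/L.
After input B: C = (25.62·0.6607 + 0.032·98) / 25.65 = 0.7821 mg/L.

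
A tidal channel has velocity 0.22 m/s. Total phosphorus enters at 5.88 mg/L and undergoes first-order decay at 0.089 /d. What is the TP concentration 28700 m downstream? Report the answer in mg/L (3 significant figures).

5.14 mg/L

Travel time t = 28700 m / 0.22 m/s = 2.87e+04/0.22 = 1.305e+05 s = 1.51 d.
First-order decay: C = 5.88·exp(−0.089·1.51) = 5.88·0.8743 = 5.141 mg/L.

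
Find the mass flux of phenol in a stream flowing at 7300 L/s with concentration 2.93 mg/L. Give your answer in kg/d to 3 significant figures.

7300 L/s = 7.3 m³/s.
Mass flux = Q·C = 7.3 m³/s × 2.93 g/m³ = 21.39 g/s.
= 21.39 g/s × 86.4 = 1848 kg/d.

1850 kg/d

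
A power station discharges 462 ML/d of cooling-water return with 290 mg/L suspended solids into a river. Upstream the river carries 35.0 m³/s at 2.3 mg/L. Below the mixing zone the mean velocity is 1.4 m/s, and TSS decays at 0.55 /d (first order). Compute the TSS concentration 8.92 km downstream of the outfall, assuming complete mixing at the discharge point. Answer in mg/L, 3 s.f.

38.8 mg/L

462 ML/d = 5.347 m³/s.
After complete mixing, C₀ = (5.347·290 + 35·2.3) / 40.35 = 40.43 mg/L.
Travel time t = 8920 m / 1.4 m/s = 6371 s = 0.07374 d.
C = 40.43·exp(−0.55·0.07374) = 40.43·0.9603 = 38.82 mg/L.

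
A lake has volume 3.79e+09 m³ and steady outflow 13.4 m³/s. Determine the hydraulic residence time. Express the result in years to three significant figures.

Q = 13.4 m³/s × 3.156e+07 s/yr = 4.229e+08 m³/yr.
Hydraulic residence time τ = V/Q = 3.79e+09/4.229e+08 = 8.963 yr.

8.96 yr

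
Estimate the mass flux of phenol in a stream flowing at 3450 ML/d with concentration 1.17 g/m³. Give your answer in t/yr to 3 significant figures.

1470 t/yr

3450 ML/d = 39.93 m³/s.
Mass flux = Q·C = 39.93 m³/s × 1.17 g/m³ = 46.72 g/s.
= 46.72 g/s × 31.56 = 1474 t/yr.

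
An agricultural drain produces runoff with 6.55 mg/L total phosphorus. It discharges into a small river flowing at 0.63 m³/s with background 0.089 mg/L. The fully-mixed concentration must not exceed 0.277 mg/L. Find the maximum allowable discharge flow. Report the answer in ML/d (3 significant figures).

1.63 ML/d

Mass balance at complete mixing: C_std·(Q_w + Q_r) = Q_w·C_e + Q_r·C_b.
Rearranging, Q_w = Q_r·(C_std − C_b)/(C_e − C_std) = 0.63·(0.277 − 0.089) / (6.55 − 0.277) = 0.01888 m³/s.
= 1.631 ML/d.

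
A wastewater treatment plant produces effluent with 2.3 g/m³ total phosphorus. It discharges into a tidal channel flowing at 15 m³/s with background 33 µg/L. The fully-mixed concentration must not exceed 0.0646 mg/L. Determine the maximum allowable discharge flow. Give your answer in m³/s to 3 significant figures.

0.212 m³/s

33 µg/L = 0.033 mg/L.
Mass balance at complete mixing: C_std·(Q_w + Q_r) = Q_w·C_e + Q_r·C_b.
Rearranging, Q_w = Q_r·(C_std − C_b)/(C_e − C_std) = 15·(0.0646 − 0.033) / (2.3 − 0.0646) = 0.212 m³/s.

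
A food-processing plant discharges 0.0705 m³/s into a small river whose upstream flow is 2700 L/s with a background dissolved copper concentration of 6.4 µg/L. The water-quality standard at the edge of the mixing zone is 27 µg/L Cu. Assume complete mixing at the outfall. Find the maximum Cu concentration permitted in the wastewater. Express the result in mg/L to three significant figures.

0.816 mg/L

2700 L/s = 2.7 m³/s.
6.4 µg/L = 0.0064 mg/L.
27 µg/L = 0.027 mg/L.
Mass balance: 0.027·2.771 = 0.0705·Cₑ + 2.7·0.0064.
Cₑ = (0.0748 − 0.01728) / 0.0705 = 0.8159 mg/L.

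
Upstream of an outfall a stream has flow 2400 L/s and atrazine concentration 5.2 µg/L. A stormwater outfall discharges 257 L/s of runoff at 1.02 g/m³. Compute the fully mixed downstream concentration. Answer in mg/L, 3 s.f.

257 L/s = 0.257 m³/s.
2400 L/s = 2.4 m³/s.
5.2 µg/L = 0.0052 mg/L.
By mass balance at complete mixing, C = (0.257·1.02 + 2.4·0.0052) / (0.257 + 2.4) = 0.2746/2.657 = 0.1034 mg/L.

0.103 mg/L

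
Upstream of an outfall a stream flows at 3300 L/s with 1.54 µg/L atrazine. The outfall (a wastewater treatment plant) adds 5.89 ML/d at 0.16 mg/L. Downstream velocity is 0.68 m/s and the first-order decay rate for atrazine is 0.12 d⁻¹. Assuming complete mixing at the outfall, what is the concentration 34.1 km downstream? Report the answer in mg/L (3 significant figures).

5.89 ML/d = 0.06817 m³/s.
3300 L/s = 3.3 m³/s.
1.54 µg/L = 0.00154 mg/L.
After complete mixing, C₀ = (0.06817·0.16 + 3.3·0.00154) / 3.368 = 0.004747 mg/L.
Travel time t = 3.41e+04 m / 0.68 m/s = 5.015e+04 s = 0.5804 d.
C = 0.004747·exp(−0.12·0.5804) = 0.004747·0.9327 = 0.004428 mg/L.

0.00443 mg/L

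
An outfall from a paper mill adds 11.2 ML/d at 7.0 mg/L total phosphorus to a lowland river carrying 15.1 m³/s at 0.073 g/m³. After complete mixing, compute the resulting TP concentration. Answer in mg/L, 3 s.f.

11.2 ML/d = 0.1296 m³/s.
Flow-weighted mixing gives C = (0.1296·7 + 15.1·0.073) / (0.1296 + 15.1) = 2.01/15.23 = 0.132 mg/L.

0.132 mg/L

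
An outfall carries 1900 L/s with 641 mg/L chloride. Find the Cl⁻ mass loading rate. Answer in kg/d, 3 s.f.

105000 kg/d

1900 L/s = 1.9 m³/s.
Mass flux = Q·C = 1.9 m³/s × 641 g/m³ = 1218 g/s.
= 1218 g/s × 86.4 = 1.052e+05 kg/d.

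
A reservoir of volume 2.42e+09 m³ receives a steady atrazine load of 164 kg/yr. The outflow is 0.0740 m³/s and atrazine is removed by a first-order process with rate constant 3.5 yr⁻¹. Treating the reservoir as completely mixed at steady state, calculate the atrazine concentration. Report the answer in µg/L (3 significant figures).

Outflow Q = 0.0740 m³/s × 3.156e+07 s/yr = 2.335e+06 m³/yr.
Steady-state CSTR mass balance: W = Q·C + k·V·C, so C = W/(Q + kV).
Q + kV = 2.335e+06 + 3.5·2.42e+09 = 8.472e+09 m³/yr.
C = 164/8.472e+09 = 1.936e-08 kg/m³ = 1.936e-05 mg/L = 0.01936 µg/L.

0.0194 µg/L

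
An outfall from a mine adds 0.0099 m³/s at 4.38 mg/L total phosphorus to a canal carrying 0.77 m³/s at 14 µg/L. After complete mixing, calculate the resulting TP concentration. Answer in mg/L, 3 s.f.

0.0694 mg/L

14 µg/L = 0.014 mg/L.
By mass balance at complete mixing, C = (0.0099·4.38 + 0.77·0.014) / (0.0099 + 0.77) = 0.05414/0.7799 = 0.06942 mg/L.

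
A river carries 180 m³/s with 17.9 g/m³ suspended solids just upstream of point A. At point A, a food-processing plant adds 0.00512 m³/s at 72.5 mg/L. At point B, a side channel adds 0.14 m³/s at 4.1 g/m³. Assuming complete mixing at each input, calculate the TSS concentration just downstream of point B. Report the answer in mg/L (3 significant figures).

After input A: C = (180·17.9 + 0.00512·72.5) / 180 = 17.9 mg/L.
After input B: C = (180·17.9 + 0.14·4.1) / 180.1 = 17.89 mg/L.

17.9 mg/L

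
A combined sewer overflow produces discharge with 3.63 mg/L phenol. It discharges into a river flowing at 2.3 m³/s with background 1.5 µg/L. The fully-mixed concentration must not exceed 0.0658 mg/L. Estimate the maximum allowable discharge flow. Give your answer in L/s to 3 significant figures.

41.5 L/s

1.5 µg/L = 0.0015 mg/L.
Mass balance at complete mixing: C_std·(Q_w + Q_r) = Q_w·C_e + Q_r·C_b.
Rearranging, Q_w = Q_r·(C_std − C_b)/(C_e − C_std) = 2.3·(0.0658 − 0.0015) / (3.63 − 0.0658) = 0.04149 m³/s.
= 41.49 L/s.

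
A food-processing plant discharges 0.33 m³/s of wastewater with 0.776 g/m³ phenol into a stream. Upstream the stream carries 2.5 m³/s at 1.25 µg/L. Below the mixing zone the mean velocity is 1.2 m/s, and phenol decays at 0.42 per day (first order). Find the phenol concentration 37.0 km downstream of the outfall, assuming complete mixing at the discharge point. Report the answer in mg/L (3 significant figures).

1.25 µg/L = 0.00125 mg/L.
After complete mixing, C₀ = (0.33·0.776 + 2.5·0.00125) / 2.83 = 0.09159 mg/L.
Travel time t = 3.7e+04 m / 1.2 m/s = 3.083e+04 s = 0.3569 d.
C = 0.09159·exp(−0.42·0.3569) = 0.09159·0.8608 = 0.07884 mg/L.

0.0788 mg/L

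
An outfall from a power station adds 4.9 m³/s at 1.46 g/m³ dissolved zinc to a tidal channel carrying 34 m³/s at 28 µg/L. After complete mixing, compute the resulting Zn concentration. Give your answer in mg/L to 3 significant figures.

0.208 mg/L

28 µg/L = 0.028 mg/L.
Flow-weighted mixing gives C = (4.9·1.46 + 34·0.028) / (4.9 + 34) = 8.106/38.9 = 0.2084 mg/L.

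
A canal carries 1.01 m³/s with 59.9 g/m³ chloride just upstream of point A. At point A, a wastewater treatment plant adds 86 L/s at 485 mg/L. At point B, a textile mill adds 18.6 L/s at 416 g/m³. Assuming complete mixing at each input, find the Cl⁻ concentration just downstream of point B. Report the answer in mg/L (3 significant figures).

86 L/s = 0.086 m³/s.
After input A: C = (1.01·59.9 + 0.086·485) / 1.096 = 93.26 mg/L.
18.6 L/s = 0.0186 m³/s.
After input B: C = (1.096·93.26 + 0.0186·416) / 1.115 = 98.64 mg/L.

98.6 mg/L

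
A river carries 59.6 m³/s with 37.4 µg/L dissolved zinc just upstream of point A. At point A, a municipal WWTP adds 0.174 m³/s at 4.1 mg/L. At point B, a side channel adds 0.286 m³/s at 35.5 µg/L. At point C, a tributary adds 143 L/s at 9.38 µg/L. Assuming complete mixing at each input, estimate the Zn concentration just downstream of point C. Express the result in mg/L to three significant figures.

37.4 µg/L = 0.0374 mg/L.
After input A: C = (59.6·0.0374 + 0.174·4.1) / 59.77 = 0.04923 mg/L.
35.5 µg/L = 0.0355 mg/L.
After input B: C = (59.77·0.04923 + 0.286·0.0355) / 60.06 = 0.04916 mg/L.
143 L/s = 0.143 m³/s.
9.38 µg/L = 0.00938 mg/L.
After input C: C = (60.06·0.04916 + 0.143·0.00938) / 60.2 = 0.04907 mg/L.

0.0491 mg/L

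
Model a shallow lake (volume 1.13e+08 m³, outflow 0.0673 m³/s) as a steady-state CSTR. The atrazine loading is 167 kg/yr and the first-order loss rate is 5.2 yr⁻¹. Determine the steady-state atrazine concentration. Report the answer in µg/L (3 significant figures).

0.283 µg/L

Outflow Q = 0.0673 m³/s × 3.156e+07 s/yr = 2.124e+06 m³/yr.
Steady-state CSTR mass balance: W = Q·C + k·V·C, so C = W/(Q + kV).
Q + kV = 2.124e+06 + 5.2·1.13e+08 = 5.897e+08 m³/yr.
C = 167/5.897e+08 = 2.832e-07 kg/m³ = 0.0002832 mg/L = 0.2832 µg/L.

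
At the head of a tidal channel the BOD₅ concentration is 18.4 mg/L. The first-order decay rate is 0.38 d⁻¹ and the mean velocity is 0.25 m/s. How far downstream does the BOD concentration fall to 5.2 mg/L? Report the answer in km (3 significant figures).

From C = C₀·e^(−kt), t = ln(C₀/C)/k = ln(18.4/5.2)/0.38 = 1.264/0.38 = 3.326 d.
Distance = v·t = 0.25 m/s × 2.873e+05 s = 7.183e+04 m = 71.83 km.

71.8 km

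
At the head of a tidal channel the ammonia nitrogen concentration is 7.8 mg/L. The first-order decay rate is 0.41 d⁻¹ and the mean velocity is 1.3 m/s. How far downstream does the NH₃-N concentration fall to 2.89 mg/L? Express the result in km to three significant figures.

From C = C₀·e^(−kt), t = ln(C₀/C)/k = ln(7.8/2.89)/0.41 = 0.9929/0.41 = 2.422 d.
Distance = v·t = 1.3 m/s × 2.092e+05 s = 2.72e+05 m = 272 km.

272 km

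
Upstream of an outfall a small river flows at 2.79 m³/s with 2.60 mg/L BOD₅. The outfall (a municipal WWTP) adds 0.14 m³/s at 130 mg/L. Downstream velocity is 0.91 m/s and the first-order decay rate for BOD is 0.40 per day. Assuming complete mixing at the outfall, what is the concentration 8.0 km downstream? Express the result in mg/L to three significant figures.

8.34 mg/L

After complete mixing, C₀ = (0.14·130 + 2.79·2.6) / 2.93 = 8.687 mg/L.
Travel time t = 8000 m / 0.91 m/s = 8791 s = 0.1018 d.
C = 8.687·exp(−0.40·0.1018) = 8.687·0.9601 = 8.341 mg/L.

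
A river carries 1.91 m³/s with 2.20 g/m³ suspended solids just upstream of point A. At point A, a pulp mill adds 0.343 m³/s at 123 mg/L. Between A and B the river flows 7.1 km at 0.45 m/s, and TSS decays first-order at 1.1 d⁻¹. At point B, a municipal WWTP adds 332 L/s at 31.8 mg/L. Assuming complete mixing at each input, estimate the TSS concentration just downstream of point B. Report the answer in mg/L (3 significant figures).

18.8 mg/L

After input A: C = (1.91·2.2 + 0.343·123) / 2.253 = 20.59 mg/L.
Over the 7.1 km reach to input B (t = 1.578e+04 s = 0.1826 d), decay gives C = 20.59·exp(−1.1·0.1826) = 16.84 mg/L.
332 L/s = 0.332 m³/s.
After input B: C = (2.253·16.84 + 0.332·31.8) / 2.585 = 18.76 mg/L.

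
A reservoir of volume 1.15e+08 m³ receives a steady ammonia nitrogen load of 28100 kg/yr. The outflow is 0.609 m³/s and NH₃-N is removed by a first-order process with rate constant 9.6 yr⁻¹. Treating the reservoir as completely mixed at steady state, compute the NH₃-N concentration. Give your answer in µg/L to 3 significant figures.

25.0 µg/L

Outflow Q = 0.609 m³/s × 3.156e+07 s/yr = 1.922e+07 m³/yr.
Steady-state CSTR mass balance: W = Q·C + k·V·C, so C = W/(Q + kV).
Q + kV = 1.922e+07 + 9.6·1.15e+08 = 1.123e+09 m³/yr.
C = 28100/1.123e+09 = 2.502e-05 kg/m³ = 0.02502 mg/L = 25.02 µg/L.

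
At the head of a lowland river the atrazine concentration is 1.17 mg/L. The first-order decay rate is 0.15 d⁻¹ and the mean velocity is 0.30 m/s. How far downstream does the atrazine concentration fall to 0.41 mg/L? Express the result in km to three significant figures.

181 km

From C = C₀·e^(−kt), t = ln(C₀/C)/k = ln(1.17/0.41)/0.15 = 1.049/0.15 = 6.991 d.
Distance = v·t = 0.30 m/s × 6.04e+05 s = 1.812e+05 m = 181.2 km.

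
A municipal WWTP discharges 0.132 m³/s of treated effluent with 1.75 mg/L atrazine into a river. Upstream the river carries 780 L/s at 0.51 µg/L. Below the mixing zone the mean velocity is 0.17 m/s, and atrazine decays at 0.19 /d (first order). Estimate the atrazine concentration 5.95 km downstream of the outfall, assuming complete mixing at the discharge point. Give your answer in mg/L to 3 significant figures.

0.235 mg/L

780 L/s = 0.78 m³/s.
0.51 µg/L = 0.00051 mg/L.
After complete mixing, C₀ = (0.132·1.75 + 0.78·0.00051) / 0.912 = 0.2537 mg/L.
Travel time t = 5950 m / 0.17 m/s = 3.5e+04 s = 0.4051 d.
C = 0.2537·exp(−0.19·0.4051) = 0.2537·0.9259 = 0.2349 mg/L.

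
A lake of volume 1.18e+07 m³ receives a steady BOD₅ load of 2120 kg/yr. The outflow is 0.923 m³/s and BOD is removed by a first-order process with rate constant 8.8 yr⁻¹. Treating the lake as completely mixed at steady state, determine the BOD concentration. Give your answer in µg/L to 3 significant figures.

15.9 µg/L

Outflow Q = 0.923 m³/s × 3.156e+07 s/yr = 2.913e+07 m³/yr.
Steady-state CSTR mass balance: W = Q·C + k·V·C, so C = W/(Q + kV).
Q + kV = 2.913e+07 + 8.8·1.18e+07 = 1.33e+08 m³/yr.
C = 2120/1.33e+08 = 1.594e-05 kg/m³ = 0.01594 mg/L = 15.94 µg/L.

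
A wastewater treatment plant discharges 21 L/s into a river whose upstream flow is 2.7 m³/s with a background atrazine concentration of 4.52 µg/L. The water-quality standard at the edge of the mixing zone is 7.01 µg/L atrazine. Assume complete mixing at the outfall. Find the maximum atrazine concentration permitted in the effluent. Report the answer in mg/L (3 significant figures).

0.327 mg/L

21 L/s = 0.021 m³/s.
4.52 µg/L = 0.00452 mg/L.
7.01 µg/L = 0.00701 mg/L.
Mass balance: 0.00701·2.721 = 0.021·Cₑ + 2.7·0.00452.
Cₑ = (0.01907 − 0.0122) / 0.021 = 0.3272 mg/L.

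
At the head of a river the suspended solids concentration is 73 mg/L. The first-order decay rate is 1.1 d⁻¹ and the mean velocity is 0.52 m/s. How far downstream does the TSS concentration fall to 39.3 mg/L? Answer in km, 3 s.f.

From C = C₀·e^(−kt), t = ln(C₀/C)/k = ln(73/39.3)/1.1 = 0.6192/1.1 = 0.5629 d.
Distance = v·t = 0.52 m/s × 4.864e+04 s = 2.529e+04 m = 25.29 km.

25.3 km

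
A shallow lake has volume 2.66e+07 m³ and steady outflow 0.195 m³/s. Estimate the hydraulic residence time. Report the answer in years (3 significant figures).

Q = 0.195 m³/s × 3.156e+07 s/yr = 6.154e+06 m³/yr.
Hydraulic residence time τ = V/Q = 2.66e+07/6.154e+06 = 4.323 yr.

4.32 yr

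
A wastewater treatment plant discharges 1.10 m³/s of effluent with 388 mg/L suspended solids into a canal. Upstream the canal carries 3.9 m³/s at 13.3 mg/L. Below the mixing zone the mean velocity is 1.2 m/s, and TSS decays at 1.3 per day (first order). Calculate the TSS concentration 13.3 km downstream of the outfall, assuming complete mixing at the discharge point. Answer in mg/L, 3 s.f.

81.0 mg/L

After complete mixing, C₀ = (1.1·388 + 3.9·13.3) / 5 = 95.73 mg/L.
Travel time t = 1.33e+04 m / 1.2 m/s = 1.108e+04 s = 0.1283 d.
C = 95.73·exp(−1.3·0.1283) = 95.73·0.8464 = 81.03 mg/L.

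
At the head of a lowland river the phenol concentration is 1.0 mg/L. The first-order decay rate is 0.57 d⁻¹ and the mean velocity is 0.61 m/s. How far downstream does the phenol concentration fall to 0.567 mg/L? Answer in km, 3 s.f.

From C = C₀·e^(−kt), t = ln(C₀/C)/k = ln(1.0/0.567)/0.57 = 0.5674/0.57 = 0.9954 d.
Distance = v·t = 0.61 m/s × 8.601e+04 s = 5.246e+04 m = 52.46 km.

52.5 km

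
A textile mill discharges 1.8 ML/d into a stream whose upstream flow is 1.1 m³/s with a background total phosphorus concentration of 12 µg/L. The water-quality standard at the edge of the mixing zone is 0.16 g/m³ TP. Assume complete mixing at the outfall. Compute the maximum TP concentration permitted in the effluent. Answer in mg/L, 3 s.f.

1.8 ML/d = 0.02083 m³/s.
12 µg/L = 0.012 mg/L.
Mass balance: 0.16·1.121 = 0.02083·Cₑ + 1.1·0.012.
Cₑ = (0.1793 − 0.0132) / 0.02083 = 7.974 mg/L.

7.97 mg/L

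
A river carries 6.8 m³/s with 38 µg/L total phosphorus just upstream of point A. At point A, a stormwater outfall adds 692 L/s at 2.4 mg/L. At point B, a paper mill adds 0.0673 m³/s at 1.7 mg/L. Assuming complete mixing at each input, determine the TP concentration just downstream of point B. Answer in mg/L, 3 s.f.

38 µg/L = 0.038 mg/L.
692 L/s = 0.692 m³/s.
After input A: C = (6.8·0.038 + 0.692·2.4) / 7.492 = 0.2562 mg/L.
After input B: C = (7.492·0.2562 + 0.0673·1.7) / 7.559 = 0.269 mg/L.

0.269 mg/L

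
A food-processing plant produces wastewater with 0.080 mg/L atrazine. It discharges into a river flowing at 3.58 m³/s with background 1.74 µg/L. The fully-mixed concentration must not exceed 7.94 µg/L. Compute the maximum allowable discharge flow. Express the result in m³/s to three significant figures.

0.308 m³/s

1.74 µg/L = 0.00174 mg/L.
7.94 µg/L = 0.00794 mg/L.
Mass balance at complete mixing: C_std·(Q_w + Q_r) = Q_w·C_e + Q_r·C_b.
Rearranging, Q_w = Q_r·(C_std − C_b)/(C_e − C_std) = 3.58·(0.00794 − 0.00174) / (0.08 − 0.00794) = 0.308 m³/s.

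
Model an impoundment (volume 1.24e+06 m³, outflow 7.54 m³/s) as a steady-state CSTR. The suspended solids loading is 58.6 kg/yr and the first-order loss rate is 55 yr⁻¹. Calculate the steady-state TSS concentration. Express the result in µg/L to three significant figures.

0.191 µg/L

Outflow Q = 7.54 m³/s × 3.156e+07 s/yr = 2.379e+08 m³/yr.
Steady-state CSTR mass balance: W = Q·C + k·V·C, so C = W/(Q + kV).
Q + kV = 2.379e+08 + 55·1.24e+06 = 3.061e+08 m³/yr.
C = 58.6/3.061e+08 = 1.914e-07 kg/m³ = 0.0001914 mg/L = 0.1914 µg/L.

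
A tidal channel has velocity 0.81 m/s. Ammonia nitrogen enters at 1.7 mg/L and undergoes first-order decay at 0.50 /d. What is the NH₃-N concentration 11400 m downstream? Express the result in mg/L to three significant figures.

1.57 mg/L

Travel time t = 11400 m / 0.81 m/s = 1.14e+04/0.81 = 1.407e+04 s = 0.1629 d.
First-order decay: C = 1.7·exp(−0.50·0.1629) = 1.7·0.9218 = 1.567 mg/L.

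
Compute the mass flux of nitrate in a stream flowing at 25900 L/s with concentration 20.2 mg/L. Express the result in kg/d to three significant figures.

25900 L/s = 25.9 m³/s.
Mass flux = Q·C = 25.9 m³/s × 20.2 g/m³ = 523.2 g/s.
= 523.2 g/s × 86.4 = 4.52e+04 kg/d.

45200 kg/d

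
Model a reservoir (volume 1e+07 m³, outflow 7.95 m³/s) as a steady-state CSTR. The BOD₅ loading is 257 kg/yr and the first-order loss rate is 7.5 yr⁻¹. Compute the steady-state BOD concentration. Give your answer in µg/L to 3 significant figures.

Outflow Q = 7.95 m³/s × 3.156e+07 s/yr = 2.509e+08 m³/yr.
Steady-state CSTR mass balance: W = Q·C + k·V·C, so C = W/(Q + kV).
Q + kV = 2.509e+08 + 7.5·1e+07 = 3.259e+08 m³/yr.
C = 257/3.259e+08 = 7.886e-07 kg/m³ = 0.0007886 mg/L = 0.7886 µg/L.

0.789 µg/L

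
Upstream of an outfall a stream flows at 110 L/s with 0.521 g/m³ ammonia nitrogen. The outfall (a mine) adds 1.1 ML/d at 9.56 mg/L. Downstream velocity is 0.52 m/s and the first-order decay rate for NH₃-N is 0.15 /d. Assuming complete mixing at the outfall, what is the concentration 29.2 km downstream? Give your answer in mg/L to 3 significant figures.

1.1 ML/d = 0.01273 m³/s.
110 L/s = 0.11 m³/s.
After complete mixing, C₀ = (0.01273·9.56 + 0.11·0.521) / 0.1227 = 1.459 mg/L.
Travel time t = 2.92e+04 m / 0.52 m/s = 5.615e+04 s = 0.6499 d.
C = 1.459·exp(−0.15·0.6499) = 1.459·0.9071 = 1.323 mg/L.

1.32 mg/L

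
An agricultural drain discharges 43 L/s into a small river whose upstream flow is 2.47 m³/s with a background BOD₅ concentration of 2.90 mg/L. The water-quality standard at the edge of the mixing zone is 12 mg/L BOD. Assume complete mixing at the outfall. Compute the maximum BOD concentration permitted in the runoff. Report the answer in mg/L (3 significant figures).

535 mg/L

43 L/s = 0.043 m³/s.
Mass balance: 12·2.513 = 0.043·Cₑ + 2.47·2.9.
Cₑ = (30.16 − 7.163) / 0.043 = 534.7 mg/L.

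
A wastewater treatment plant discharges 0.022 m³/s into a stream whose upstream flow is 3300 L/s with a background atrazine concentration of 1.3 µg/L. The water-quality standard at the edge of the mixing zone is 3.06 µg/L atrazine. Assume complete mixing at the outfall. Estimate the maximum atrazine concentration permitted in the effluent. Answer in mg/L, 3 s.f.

0.267 mg/L

3300 L/s = 3.3 m³/s.
1.3 µg/L = 0.0013 mg/L.
3.06 µg/L = 0.00306 mg/L.
Mass balance: 0.00306·3.322 = 0.022·Cₑ + 3.3·0.0013.
Cₑ = (0.01017 − 0.00429) / 0.022 = 0.2671 mg/L.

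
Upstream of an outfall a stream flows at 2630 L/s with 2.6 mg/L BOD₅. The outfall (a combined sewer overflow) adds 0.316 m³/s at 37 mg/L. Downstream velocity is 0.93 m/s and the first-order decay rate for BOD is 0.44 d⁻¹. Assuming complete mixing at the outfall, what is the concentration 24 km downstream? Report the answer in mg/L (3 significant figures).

5.52 mg/L

2630 L/s = 2.63 m³/s.
After complete mixing, C₀ = (0.316·37 + 2.63·2.6) / 2.946 = 6.29 mg/L.
Travel time t = 2.4e+04 m / 0.93 m/s = 2.581e+04 s = 0.2987 d.
C = 6.29·exp(−0.44·0.2987) = 6.29·0.8768 = 5.515 mg/L.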